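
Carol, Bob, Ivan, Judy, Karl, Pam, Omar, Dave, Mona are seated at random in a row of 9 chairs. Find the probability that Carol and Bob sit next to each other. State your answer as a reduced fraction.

2/9

There are 9! = 362880 arrangements.
Treat Carol and Bob as a block: 8! arrangements of the blocks × 2 orders within the block = 2·40320 = 80640.
Probability = 80640/362880 = 2/9.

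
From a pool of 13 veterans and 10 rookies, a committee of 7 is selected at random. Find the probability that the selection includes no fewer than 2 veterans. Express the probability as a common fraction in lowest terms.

There are C(23,7) = 245157 ways to choose the 7.
Count the complement (fewer than 2 veterans): C(13,0)·C(10,7) + C(13,1)·C(10,6) = 120 + 2730 = 2850.
Probability = 1 − 2850/245157 = 242307/245157 = 4251/4301.

4251/4301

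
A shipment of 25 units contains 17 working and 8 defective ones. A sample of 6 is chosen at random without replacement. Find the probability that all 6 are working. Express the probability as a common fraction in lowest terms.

There are C(25,6) = 177100 possible selections.
Selections with all working: C(17,6) = 12376.
Probability = 12376/177100 = 442/6325.

442/6325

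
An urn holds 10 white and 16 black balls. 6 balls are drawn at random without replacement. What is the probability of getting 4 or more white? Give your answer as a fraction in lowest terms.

There are C(26,6) = 230230 ways to choose the 6.
Favorable selections (4 or more white): C(10,4)·C(16,2) + C(10,5)·C(16,1) + C(10,6)·C(16,0) = 25200 + 4032 + 210 = 29442.
Probability = 29442/230230 = 2103/16445.

2103/16445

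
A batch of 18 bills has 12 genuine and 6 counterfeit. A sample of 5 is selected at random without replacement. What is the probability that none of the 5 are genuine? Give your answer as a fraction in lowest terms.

There are C(18,5) = 8568 possible selections.
Selections with no genuine (all counterfeit): C(6,5) = 6.
Probability = 6/8568 = 1/1428.

1/1428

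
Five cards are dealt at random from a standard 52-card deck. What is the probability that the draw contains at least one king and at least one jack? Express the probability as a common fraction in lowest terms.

6509/64974

There are C(52,5) = 2598960 possible draws.
By inclusion-exclusion on the complements, draws missing all kings or all jacks: C(48,5) + C(48,5) − C(44,5) = 1712304 + 1712304 − 1086008 = 2338600.
So draws with at least one of each: 2598960 − 2338600 = 260360, probability 260360/2598960 = 6509/64974.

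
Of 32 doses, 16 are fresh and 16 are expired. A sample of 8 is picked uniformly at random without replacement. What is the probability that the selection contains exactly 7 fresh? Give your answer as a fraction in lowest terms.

704/40455

There are C(32,8) = 10518300 ways to choose 8 from 32.
Selections with exactly 7 fresh: choose 7 of the 16 fresh and 1 of the 16 expired, C(16,7)·C(16,1) = 11440·16 = 183040.
Probability = 183040/10518300 = 704/40455.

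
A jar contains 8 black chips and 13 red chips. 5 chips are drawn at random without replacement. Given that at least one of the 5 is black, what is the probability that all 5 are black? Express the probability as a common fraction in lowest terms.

Work in counts. Selections with at least one black: C(21,5) − C(13,5) = 20349 − 1287 = 19062.
Of those, selections where all 5 are black: C(8,5) = 56.
Conditional probability = 56/19062 = 28/9531.

28/9531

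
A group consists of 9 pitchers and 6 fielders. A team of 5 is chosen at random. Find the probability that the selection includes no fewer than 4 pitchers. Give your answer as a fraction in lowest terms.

There are C(15,5) = 3003 ways to choose the 5.
Favorable selections (no fewer than 4 pitchers): C(9,4)·C(6,1) + C(9,5)·C(6,0) = 756 + 126 = 882.
Probability = 882/3003 = 42/143.

42/143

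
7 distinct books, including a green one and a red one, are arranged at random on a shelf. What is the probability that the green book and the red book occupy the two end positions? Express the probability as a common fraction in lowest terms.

There are 7! = 5040 arrangements.
Place the green book and the red book at the ends in 2 ways, arrange the remaining 5 in 5! = 120 ways: 2·120 = 240.
Probability = 240/5040 = 1/21.

1/21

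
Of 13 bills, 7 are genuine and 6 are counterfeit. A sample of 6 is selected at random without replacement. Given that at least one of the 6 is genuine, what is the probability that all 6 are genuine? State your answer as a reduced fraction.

Work in counts. Selections with at least one genuine: C(13,6) − C(6,6) = 1716 − 1 = 1715.
Of those, selections where all 6 are genuine: C(7,6) = 7.
Conditional probability = 7/1715 = 1/245.

1/245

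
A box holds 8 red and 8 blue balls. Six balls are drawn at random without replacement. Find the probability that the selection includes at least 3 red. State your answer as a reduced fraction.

Total selections: C(16,6) = 8008.
Count the complement (fewer than 3 red): C(8,0)·C(8,6) + C(8,1)·C(8,5) + C(8,2)·C(8,4) = 28 + 448 + 1960 = 2436.
Probability = 1 − 2436/8008 = 5572/8008 = 199/286.

199/286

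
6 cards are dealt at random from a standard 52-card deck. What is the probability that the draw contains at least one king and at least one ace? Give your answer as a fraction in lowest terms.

There are C(52,6) = 20358520 possible draws.
By inclusion-exclusion on the complements, draws missing all kings or all aces: C(48,6) + C(48,6) − C(44,6) = 12271512 + 12271512 − 7059052 = 17483972.
So draws with at least one of each: 20358520 − 17483972 = 2874548, probability 2874548/20358520 = 718637/5089630.

718637/5089630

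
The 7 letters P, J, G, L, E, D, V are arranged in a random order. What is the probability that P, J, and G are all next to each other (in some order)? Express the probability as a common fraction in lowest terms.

There are 7! = 5040 arrangements.
Treat the three as one block: 5! placements × 3! orders within the block = 120·6 = 720.
Probability = 720/5040 = 1/7.

1/7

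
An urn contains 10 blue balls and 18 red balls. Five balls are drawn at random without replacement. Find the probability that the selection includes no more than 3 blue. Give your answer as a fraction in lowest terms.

187/195

There are C(28,5) = 98280 ways to choose the 5.
Count the complement (more than 3 blue): C(10,4)·C(18,1) + C(10,5)·C(18,0) = 3780 + 252 = 4032.
Probability = 1 − 4032/98280 = 94248/98280 = 187/195.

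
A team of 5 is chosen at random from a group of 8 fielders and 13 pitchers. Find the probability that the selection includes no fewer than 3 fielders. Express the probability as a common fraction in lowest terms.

254/969

Total selections: C(21,5) = 20349.
Favorable selections (no fewer than 3 fielders): C(8,3)·C(13,2) + C(8,4)·C(13,1) + C(8,5)·C(13,0) = 4368 + 910 + 56 = 5334.
Probability = 5334/20349 = 254/969.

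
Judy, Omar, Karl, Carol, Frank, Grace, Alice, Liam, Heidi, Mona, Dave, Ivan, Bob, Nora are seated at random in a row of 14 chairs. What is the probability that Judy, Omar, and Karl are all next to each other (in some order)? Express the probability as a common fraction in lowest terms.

There are 14! = 87178291200 arrangements.
Treat the three as one block: 12! placements × 3! orders within the block = 479001600·6 = 2874009600.
Probability = 2874009600/87178291200 = 3/91.

3/91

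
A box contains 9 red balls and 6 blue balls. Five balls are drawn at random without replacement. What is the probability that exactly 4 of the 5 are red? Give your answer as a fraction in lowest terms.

36/143

Total number of selections: C(15,5) = 3003.
Selections with exactly 4 red: choose 4 of the 9 red and 1 of the 6 blue, C(9,4)·C(6,1) = 126·6 = 756.
Probability = 756/3003 = 36/143.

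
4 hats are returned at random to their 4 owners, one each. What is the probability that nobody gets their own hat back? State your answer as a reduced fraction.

There are 4! = 24 assignments.
By inclusion-exclusion, assignments with no fixed points: C(4,0)·4! − C(4,1)·3! + C(4,2)·2! − C(4,3)·1! + C(4,4)·0! = 9.
Probability = 9/24 = 3/8.

3/8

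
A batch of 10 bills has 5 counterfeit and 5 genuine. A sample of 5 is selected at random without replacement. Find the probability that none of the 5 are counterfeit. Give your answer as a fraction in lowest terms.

1/252

There are C(10,5) = 252 possible selections.
Selections with no counterfeit (all genuine): C(5,5) = 1.
Probability = 1/252.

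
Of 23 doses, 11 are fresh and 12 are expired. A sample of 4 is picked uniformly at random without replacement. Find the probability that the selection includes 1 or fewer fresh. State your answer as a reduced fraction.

Total selections: C(23,4) = 8855.
Favorable selections (1 or fewer fresh): C(11,0)·C(12,4) + C(11,1)·C(12,3) = 495 + 2420 = 2915.
Probability = 2915/8855 = 53/161.

53/161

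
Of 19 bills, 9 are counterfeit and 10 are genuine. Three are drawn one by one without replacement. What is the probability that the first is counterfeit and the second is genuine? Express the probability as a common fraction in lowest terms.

Multiply the conditional probabilities at each draw: 9/19 · 10/18 = 90/342 = 5/19.

5/19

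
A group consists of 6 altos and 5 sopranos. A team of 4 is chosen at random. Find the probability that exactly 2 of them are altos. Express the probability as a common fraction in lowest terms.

5/11

The sample space is all 4-subsets of the 11: C(11,4) = 330.
Selections with exactly 2 altos: choose 2 of the 6 altos and 2 of the 5 sopranos, C(6,2)·C(5,2) = 15·10 = 150.
Probability = 150/330 = 5/11.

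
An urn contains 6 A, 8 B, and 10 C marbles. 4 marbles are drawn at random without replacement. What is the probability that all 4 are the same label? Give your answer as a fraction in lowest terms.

There are C(24,4) = 10626 ways to draw 4 marbles.
All same label: C(6,4) + C(8,4) + C(10,4) = 15 + 70 + 210 = 295.
Probability = 295/10626.

295/10626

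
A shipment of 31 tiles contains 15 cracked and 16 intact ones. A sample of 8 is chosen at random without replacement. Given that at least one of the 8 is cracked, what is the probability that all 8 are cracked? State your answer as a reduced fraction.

Work in counts. Selections with at least one cracked: C(31,8) − C(16,8) = 7888725 − 12870 = 7875855.
Of those, selections where all 8 are cracked: C(15,8) = 6435.
Conditional probability = 6435/7875855 = 11/13463.

11/13463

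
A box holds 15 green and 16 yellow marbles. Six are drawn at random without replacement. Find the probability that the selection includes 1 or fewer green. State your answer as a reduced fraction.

There are C(31,6) = 736281 ways to choose the 6.
Favorable selections (1 or fewer green): C(15,0)·C(16,6) + C(15,1)·C(16,5) = 8008 + 65520 = 73528.
Probability = 73528/736281 = 808/8091.

808/8091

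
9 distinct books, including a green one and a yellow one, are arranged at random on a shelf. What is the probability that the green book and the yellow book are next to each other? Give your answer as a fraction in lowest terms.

There are 9! = 362880 arrangements.
Treat the green book and the yellow book as a block: 8! arrangements of the blocks × 2 orders within the block = 2·40320 = 80640.
Probability = 80640/362880 = 2/9.

2/9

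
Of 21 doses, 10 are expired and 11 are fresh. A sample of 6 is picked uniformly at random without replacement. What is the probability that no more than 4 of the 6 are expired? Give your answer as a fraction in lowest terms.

Total selections: C(21,6) = 54264.
Count the complement (more than 4 expired): C(10,5)·C(11,1) + C(10,6)·C(11,0) = 2772 + 210 = 2982.
Probability = 1 − 2982/54264 = 51282/54264 = 1221/1292.

1221/1292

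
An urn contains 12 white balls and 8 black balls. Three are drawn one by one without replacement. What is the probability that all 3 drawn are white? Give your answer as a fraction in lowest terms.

Multiply the conditional probabilities at each draw: 12/20 · 11/19 · 10/18 = 1320/6840 = 11/57.

11/57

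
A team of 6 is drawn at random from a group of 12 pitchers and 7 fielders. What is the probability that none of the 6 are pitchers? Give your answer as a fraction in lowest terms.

1/3876

There are C(19,6) = 27132 possible selections.
Selections with no pitchers (all fielders): C(7,6) = 7.
Probability = 7/27132 = 1/3876.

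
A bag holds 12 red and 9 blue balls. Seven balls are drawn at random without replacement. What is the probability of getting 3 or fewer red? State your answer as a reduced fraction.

103/323

Total selections: C(21,7) = 116280.
Favorable selections (3 or fewer red): C(12,0)·C(9,7) + C(12,1)·C(9,6) + C(12,2)·C(9,5) + C(12,3)·C(9,4) = 36 + 1008 + 8316 + 27720 = 37080.
Probability = 37080/116280 = 103/323.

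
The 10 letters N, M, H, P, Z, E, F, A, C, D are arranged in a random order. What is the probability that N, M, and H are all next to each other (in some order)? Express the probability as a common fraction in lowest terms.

There are 10! = 3628800 arrangements.
Treat the three as one block: 8! placements × 3! orders within the block = 40320·6 = 241920.
Probability = 241920/3628800 = 1/15.

1/15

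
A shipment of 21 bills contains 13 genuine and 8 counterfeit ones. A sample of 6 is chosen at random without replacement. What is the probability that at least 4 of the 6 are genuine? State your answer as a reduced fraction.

There are C(21,6) = 54264 ways to choose the 6.
Favorable selections (at least 4 genuine): C(13,4)·C(8,2) + C(13,5)·C(8,1) + C(13,6)·C(8,0) = 20020 + 10296 + 1716 = 32032.
Probability = 32032/54264 = 572/969.

572/969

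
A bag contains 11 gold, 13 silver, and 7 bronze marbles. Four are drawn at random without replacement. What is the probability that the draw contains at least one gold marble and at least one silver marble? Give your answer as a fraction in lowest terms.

4719/6293

There are C(31,4) = 31465 possible draws.
By inclusion-exclusion on the complements, draws missing all gold or all silver: C(20,4) + C(18,4) − C(7,4) = 4845 + 3060 − 35 = 7870.
So draws with at least one of each: 31465 − 7870 = 23595, probability 23595/31465 = 4719/6293.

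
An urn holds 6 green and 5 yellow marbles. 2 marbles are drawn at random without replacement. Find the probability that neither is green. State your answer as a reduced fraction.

There are C(11,2) = 55 possible selections.
Selections with no green (all yellow): C(5,2) = 10.
Probability = 10/55 = 2/11.

2/11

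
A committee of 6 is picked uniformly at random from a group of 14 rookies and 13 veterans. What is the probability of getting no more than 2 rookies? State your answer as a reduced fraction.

593/2070

Total selections: C(27,6) = 296010.
Favorable selections (no more than 2 rookies): C(14,0)·C(13,6) + C(14,1)·C(13,5) + C(14,2)·C(13,4) = 1716 + 18018 + 65065 = 84799.
Probability = 84799/296010 = 593/2070.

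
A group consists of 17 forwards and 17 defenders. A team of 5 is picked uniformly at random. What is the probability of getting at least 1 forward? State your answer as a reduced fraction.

4001/4092

There are C(34,5) = 278256 ways to choose the 5.
The complement is all 5 are defenders: C(17,5) = 6188.
Probability = 1 − 6188/278256 = 272068/278256 = 4001/4092.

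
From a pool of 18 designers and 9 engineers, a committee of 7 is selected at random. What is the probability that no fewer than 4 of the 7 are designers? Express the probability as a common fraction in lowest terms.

Total selections: C(27,7) = 888030.
Favorable selections (no fewer than 4 designers): C(18,4)·C(9,3) + C(18,5)·C(9,2) + C(18,6)·C(9,1) + C(18,7)·C(9,0) = 257040 + 308448 + 167076 + 31824 = 764388.
Probability = 764388/888030 = 42466/49335.

42466/49335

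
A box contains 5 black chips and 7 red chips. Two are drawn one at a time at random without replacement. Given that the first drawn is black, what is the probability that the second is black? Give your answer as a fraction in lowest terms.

After removing one black, 11 remain: 4 black and 7 red.
So the probability the next is black is 4/11.

4/11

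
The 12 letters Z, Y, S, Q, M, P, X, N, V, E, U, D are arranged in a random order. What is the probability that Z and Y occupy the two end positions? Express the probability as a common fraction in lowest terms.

There are 12! = 479001600 arrangements.
Place Z and Y at the ends in 2 ways, arrange the remaining 10 in 10! = 3628800 ways: 2·3628800 = 7257600.
Probability = 7257600/479001600 = 1/66.

1/66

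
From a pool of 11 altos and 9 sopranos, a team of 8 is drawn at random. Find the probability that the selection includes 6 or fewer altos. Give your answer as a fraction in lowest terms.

There are C(20,8) = 125970 ways to choose the 8.
Count the complement (more than 6 altos): C(11,7)·C(9,1) + C(11,8)·C(9,0) = 2970 + 165 = 3135.
Probability = 1 − 3135/125970 = 122835/125970 = 431/442.

431/442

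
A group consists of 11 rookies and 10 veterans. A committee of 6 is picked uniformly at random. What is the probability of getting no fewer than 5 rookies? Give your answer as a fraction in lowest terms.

Total selections: C(21,6) = 54264.
Favorable selections (no fewer than 5 rookies): C(11,5)·C(10,1) + C(11,6)·C(10,0) = 4620 + 462 = 5082.
Probability = 5082/54264 = 121/1292.

121/1292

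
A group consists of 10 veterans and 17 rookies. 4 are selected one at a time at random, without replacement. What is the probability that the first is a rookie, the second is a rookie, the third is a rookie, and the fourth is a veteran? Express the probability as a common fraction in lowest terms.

Multiply the conditional probabilities at each draw: 17/27 · 16/26 · 15/25 · 10/24 = 40800/421200 = 34/351.

34/351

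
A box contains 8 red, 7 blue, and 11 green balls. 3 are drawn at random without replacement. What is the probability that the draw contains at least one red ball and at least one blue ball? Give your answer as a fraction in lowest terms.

There are C(26,3) = 2600 possible draws.
By inclusion-exclusion on the complements, draws missing all red or all blue: C(18,3) + C(19,3) − C(11,3) = 816 + 969 − 165 = 1620.
So draws with at least one of each: 2600 − 1620 = 980, probability 980/2600 = 49/130.

49/130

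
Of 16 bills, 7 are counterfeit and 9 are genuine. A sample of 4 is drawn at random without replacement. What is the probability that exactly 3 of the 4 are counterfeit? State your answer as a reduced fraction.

9/52

Total number of selections: C(16,4) = 1820.
Selections with exactly 3 counterfeit: choose 3 of the 7 counterfeit and 1 of the 9 genuine, C(7,3)·C(9,1) = 35·9 = 315.
Probability = 315/1820 = 9/52.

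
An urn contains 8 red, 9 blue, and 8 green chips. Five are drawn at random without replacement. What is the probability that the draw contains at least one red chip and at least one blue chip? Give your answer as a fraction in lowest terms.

203/253

There are C(25,5) = 53130 possible draws.
By inclusion-exclusion on the complements, draws missing all red or all blue: C(17,5) + C(16,5) − C(8,5) = 6188 + 4368 − 56 = 10500.
So draws with at least one of each: 53130 − 10500 = 42630, probability 42630/53130 = 203/253.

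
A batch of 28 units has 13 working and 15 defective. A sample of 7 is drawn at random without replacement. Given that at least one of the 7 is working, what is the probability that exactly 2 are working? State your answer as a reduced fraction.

182/915

Work in counts. Selections with at least one working: C(28,7) − C(15,7) = 1184040 − 6435 = 1177605.
Of those, selections where exactly 2 are working: C(13,2)·C(15,5) = 78·3003 = 234234.
Conditional probability = 234234/1177605 = 182/915.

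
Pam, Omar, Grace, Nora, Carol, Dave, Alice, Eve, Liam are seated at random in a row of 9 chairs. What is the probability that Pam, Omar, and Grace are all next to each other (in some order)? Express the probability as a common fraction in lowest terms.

There are 9! = 362880 arrangements.
Treat the three as one block: 7! placements × 3! orders within the block = 5040·6 = 30240.
Probability = 30240/362880 = 1/12.

1/12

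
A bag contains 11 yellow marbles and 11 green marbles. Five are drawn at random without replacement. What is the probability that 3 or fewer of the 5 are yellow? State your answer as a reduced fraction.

337/399

Total selections: C(22,5) = 26334.
Count the complement (more than 3 yellow): C(11,4)·C(11,1) + C(11,5)·C(11,0) = 3630 + 462 = 4092.
Probability = 1 − 4092/26334 = 22242/26334 = 337/399.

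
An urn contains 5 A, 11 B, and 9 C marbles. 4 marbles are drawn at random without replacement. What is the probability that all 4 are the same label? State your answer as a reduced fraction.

461/12650

There are C(25,4) = 12650 ways to draw 4 marbles.
All same label: C(5,4) + C(11,4) + C(9,4) = 5 + 330 + 126 = 461.
Probability = 461/12650.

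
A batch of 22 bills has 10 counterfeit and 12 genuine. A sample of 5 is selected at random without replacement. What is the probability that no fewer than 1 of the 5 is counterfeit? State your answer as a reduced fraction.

There are C(22,5) = 26334 ways to choose the 5.
Favorable selections (no fewer than 1 counterfeit): C(10,1)·C(12,4) + C(10,2)·C(12,3) + C(10,3)·C(12,2) + C(10,4)·C(12,1) + C(10,5)·C(12,0) = 4950 + 9900 + 7920 + 2520 + 252 = 25542.
Probability = 25542/26334 = 129/133.

129/133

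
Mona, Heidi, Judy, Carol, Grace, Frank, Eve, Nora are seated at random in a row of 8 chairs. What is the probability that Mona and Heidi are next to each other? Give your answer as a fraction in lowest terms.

There are 8! = 40320 arrangements.
Treat Mona and Heidi as a block: 7! arrangements of the blocks × 2 orders within the block = 2·5040 = 10080.
Probability = 10080/40320 = 1/4.

1/4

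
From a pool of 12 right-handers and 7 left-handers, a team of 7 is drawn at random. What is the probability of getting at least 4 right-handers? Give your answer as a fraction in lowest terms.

There are C(19,7) = 50388 ways to choose the 7.
Favorable selections (at least 4 right-handers): C(12,4)·C(7,3) + C(12,5)·C(7,2) + C(12,6)·C(7,1) + C(12,7)·C(7,0) = 17325 + 16632 + 6468 + 792 = 41217.
Probability = 41217/50388 = 13739/16796.

13739/16796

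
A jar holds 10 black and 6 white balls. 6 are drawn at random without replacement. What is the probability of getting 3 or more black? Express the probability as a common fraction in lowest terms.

909/1001

There are C(16,6) = 8008 ways to choose the 6.
Favorable selections (3 or more black): C(10,3)·C(6,3) + C(10,4)·C(6,2) + C(10,5)·C(6,1) + C(10,6)·C(6,0) = 2400 + 3150 + 1512 + 210 = 7272.
Probability = 7272/8008 = 909/1001.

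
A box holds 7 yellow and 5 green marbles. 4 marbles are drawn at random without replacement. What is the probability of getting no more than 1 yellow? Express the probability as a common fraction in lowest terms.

5/33

Total selections: C(12,4) = 495.
Favorable selections (no more than 1 yellow): C(7,0)·C(5,4) + C(7,1)·C(5,3) = 5 + 70 = 75.
Probability = 75/495 = 5/33.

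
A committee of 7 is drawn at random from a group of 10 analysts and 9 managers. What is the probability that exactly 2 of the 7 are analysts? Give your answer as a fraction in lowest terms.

The sample space is all 7-subsets of the 19: C(19,7) = 50388.
Selections with exactly 2 analysts: choose 2 of the 10 analysts and 5 of the 9 managers, C(10,2)·C(9,5) = 45·126 = 5670.
Probability = 5670/50388 = 945/8398.

945/8398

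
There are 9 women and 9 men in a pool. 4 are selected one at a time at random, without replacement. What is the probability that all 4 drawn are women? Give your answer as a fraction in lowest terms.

Multiply the conditional probabilities at each draw: 9/18 · 8/17 · 7/16 · 6/15 = 3024/73440 = 7/170.

7/170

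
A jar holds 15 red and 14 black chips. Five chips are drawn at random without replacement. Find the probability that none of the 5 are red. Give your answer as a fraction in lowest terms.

There are C(29,5) = 118755 possible selections.
Selections with no red (all black): C(14,5) = 2002.
Probability = 2002/118755 = 22/1305.

22/1305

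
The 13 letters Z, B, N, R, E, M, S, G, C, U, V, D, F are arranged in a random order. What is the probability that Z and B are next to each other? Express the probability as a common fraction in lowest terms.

2/13

There are 13! = 6227020800 arrangements.
Treat Z and B as a block: 12! arrangements of the blocks × 2 orders within the block = 2·479001600 = 958003200.
Probability = 958003200/6227020800 = 2/13.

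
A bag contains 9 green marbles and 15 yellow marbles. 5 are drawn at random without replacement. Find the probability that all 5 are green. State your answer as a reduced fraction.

3/1012

There are C(24,5) = 42504 possible selections.
Selections with all green: C(9,5) = 126.
Probability = 126/42504 = 3/1012.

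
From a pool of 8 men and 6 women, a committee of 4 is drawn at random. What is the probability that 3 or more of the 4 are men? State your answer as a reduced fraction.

There are C(14,4) = 1001 ways to choose the 4.
Favorable selections (3 or more men): C(8,3)·C(6,1) + C(8,4)·C(6,0) = 336 + 70 = 406.
Probability = 406/1001 = 58/143.

58/143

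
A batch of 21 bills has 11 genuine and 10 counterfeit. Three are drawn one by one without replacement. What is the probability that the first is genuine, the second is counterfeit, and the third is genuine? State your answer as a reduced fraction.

55/399

Multiply the conditional probabilities at each draw: 11/21 · 10/20 · 10/19 = 1100/7980 = 55/399.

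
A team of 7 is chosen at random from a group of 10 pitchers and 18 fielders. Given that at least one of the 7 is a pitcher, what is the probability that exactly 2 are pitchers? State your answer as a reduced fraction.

Work in counts. Selections with at least one pitcher: C(28,7) − C(18,7) = 1184040 − 31824 = 1152216.
Of those, selections where exactly 2 are pitchers: C(10,2)·C(18,5) = 45·8568 = 385560.
Conditional probability = 385560/1152216 = 5355/16003.

5355/16003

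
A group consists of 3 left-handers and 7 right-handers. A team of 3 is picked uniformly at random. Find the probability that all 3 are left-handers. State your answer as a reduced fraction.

1/120

There are C(10,3) = 120 possible selections.
Selections with all left-handers: C(3,3) = 1.
Probability = 1/120.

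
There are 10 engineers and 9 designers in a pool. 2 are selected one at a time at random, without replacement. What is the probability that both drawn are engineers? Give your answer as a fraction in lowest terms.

5/19

Multiply the conditional probabilities at each draw: 10/19 · 9/18 = 90/342 = 5/19.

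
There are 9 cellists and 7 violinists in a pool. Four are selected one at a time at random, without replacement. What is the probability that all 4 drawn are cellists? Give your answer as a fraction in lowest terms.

Multiply the conditional probabilities at each draw: 9/16 · 8/15 · 7/14 · 6/13 = 3024/43680 = 9/130.

9/130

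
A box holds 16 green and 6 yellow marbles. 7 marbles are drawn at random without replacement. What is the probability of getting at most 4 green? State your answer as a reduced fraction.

There are C(22,7) = 170544 ways to choose the 7.
Count the complement (more than 4 green): C(16,5)·C(6,2) + C(16,6)·C(6,1) + C(16,7)·C(6,0) = 65520 + 48048 + 11440 = 125008.
Probability = 1 − 125008/170544 = 45536/170544 = 2846/10659.

2846/10659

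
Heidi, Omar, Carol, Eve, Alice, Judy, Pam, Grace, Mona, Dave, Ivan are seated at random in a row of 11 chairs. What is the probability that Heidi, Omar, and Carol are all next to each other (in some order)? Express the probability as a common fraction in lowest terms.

There are 11! = 39916800 arrangements.
Treat the three as one block: 9! placements × 3! orders within the block = 362880·6 = 2177280.
Probability = 2177280/39916800 = 3/55.

3/55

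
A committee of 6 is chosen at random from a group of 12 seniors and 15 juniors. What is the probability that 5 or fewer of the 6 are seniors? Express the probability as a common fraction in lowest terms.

4471/4485

There are C(27,6) = 296010 ways to choose the 6.
Favorable selections (5 or fewer seniors): C(12,0)·C(15,6) + C(12,1)·C(15,5) + C(12,2)·C(15,4) + C(12,3)·C(15,3) + C(12,4)·C(15,2) + C(12,5)·C(15,1) = 5005 + 36036 + 90090 + 100100 + 51975 + 11880 = 295086.
Probability = 295086/296010 = 4471/4485.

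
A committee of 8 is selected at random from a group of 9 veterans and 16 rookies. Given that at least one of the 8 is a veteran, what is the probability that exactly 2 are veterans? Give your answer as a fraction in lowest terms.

Work in counts. Selections with at least one veteran: C(25,8) − C(16,8) = 1081575 − 12870 = 1068705.
Of those, selections where exactly 2 are veterans: C(9,2)·C(16,6) = 36·8008 = 288288.
Conditional probability = 288288/1068705 = 2912/10795.

2912/10795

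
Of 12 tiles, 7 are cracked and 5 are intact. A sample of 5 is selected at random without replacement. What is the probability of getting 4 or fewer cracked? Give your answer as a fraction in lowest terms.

257/264

Total selections: C(12,5) = 792.
The complement is exactly 5 cracked: C(7,5)·C(5,0) = 21.
Probability = 1 − 21/792 = 771/792 = 257/264.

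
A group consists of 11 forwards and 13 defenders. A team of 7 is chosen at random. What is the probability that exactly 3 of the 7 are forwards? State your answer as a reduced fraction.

The sample space is all 7-subsets of the 24: C(24,7) = 346104.
Selections with exactly 3 forwards: choose 3 of the 11 forwards and 4 of the 13 defenders, C(11,3)·C(13,4) = 165·715 = 117975.
Probability = 117975/346104 = 3575/10488.

3575/10488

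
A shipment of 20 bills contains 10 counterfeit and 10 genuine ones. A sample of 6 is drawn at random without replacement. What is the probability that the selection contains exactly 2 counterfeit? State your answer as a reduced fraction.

The sample space is all 6-subsets of the 20: C(20,6) = 38760.
Selections with exactly 2 counterfeit: choose 2 of the 10 counterfeit and 4 of the 10 genuine, C(10,2)·C(10,4) = 45·210 = 9450.
Probability = 9450/38760 = 315/1292.

315/1292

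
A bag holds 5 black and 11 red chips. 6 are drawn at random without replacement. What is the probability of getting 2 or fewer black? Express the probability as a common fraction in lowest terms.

69/91

Total selections: C(16,6) = 8008.
Favorable selections (2 or fewer black): C(5,0)·C(11,6) + C(5,1)·C(11,5) + C(5,2)·C(11,4) = 462 + 2310 + 3300 = 6072.
Probability = 6072/8008 = 69/91.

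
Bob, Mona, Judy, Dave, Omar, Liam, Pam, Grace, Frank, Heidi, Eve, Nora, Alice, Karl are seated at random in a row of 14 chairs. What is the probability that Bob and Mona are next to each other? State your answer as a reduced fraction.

There are 14! = 87178291200 arrangements.
Treat Bob and Mona as a block: 13! arrangements of the blocks × 2 orders within the block = 2·6227020800 = 12454041600.
Probability = 12454041600/87178291200 = 1/7.

1/7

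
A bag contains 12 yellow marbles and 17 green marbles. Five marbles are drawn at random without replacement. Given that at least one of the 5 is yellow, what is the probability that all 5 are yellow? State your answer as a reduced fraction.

792/112567

Work in counts. Selections with at least one yellow: C(29,5) − C(17,5) = 118755 − 6188 = 112567.
Of those, selections where all 5 are yellow: C(12,5) = 792.
Conditional probability = 792/112567.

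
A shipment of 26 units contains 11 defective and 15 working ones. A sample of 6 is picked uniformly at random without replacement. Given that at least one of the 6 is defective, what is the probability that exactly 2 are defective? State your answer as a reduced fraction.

Work in counts. Selections with at least one defective: C(26,6) − C(15,6) = 230230 − 5005 = 225225.
Of those, selections where exactly 2 are defective: C(11,2)·C(15,4) = 55·1365 = 75075.
Conditional probability = 75075/225225 = 1/3.

1/3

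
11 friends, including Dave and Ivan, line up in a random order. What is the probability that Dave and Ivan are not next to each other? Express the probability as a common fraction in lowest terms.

9/11

There are 11! = 39916800 arrangements.
Arrangements with Dave and Ivan adjacent: 2·10! = 7257600.
So not adjacent: 39916800 − 7257600 = 32659200, probability 32659200/39916800 = 9/11.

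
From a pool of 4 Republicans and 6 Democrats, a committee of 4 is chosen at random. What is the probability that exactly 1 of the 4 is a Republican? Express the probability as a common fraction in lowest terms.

There are C(10,4) = 210 ways to choose 4 from 10.
Selections with exactly 1 Republican: choose 1 of the 4 Republicans and 3 of the 6 Democrats, C(4,1)·C(6,3) = 4·20 = 80.
Probability = 80/210 = 8/21.

8/21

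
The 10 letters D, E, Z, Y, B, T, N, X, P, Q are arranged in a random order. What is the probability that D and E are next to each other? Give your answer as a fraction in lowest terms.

There are 10! = 3628800 arrangements.
Treat D and E as a block: 9! arrangements of the blocks × 2 orders within the block = 2·362880 = 725760.
Probability = 725760/3628800 = 1/5.

1/5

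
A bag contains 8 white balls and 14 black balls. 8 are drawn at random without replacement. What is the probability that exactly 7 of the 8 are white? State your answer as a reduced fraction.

56/159885

Total number of selections: C(22,8) = 319770.
Selections with exactly 7 white: choose 7 of the 8 white and 1 of the 14 black, C(8,7)·C(14,1) = 8·14 = 112.
Probability = 112/319770 = 56/159885.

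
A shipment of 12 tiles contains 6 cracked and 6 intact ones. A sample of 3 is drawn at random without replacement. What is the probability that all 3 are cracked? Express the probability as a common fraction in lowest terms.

There are C(12,3) = 220 possible selections.
Selections with all cracked: C(6,3) = 20.
Probability = 20/220 = 1/11.

1/11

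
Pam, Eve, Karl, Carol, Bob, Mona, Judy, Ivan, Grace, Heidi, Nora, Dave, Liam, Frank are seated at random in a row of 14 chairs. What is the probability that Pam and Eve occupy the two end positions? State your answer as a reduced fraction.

There are 14! = 87178291200 arrangements.
Place Pam and Eve at the ends in 2 ways, arrange the remaining 12 in 12! = 479001600 ways: 2·479001600 = 958003200.
Probability = 958003200/87178291200 = 1/91.

1/91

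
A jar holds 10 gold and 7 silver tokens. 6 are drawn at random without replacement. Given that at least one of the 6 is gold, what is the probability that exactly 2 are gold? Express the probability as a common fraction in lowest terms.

Work in counts. Selections with at least one gold: C(17,6) − C(7,6) = 12376 − 7 = 12369.
Of those, selections where exactly 2 are gold: C(10,2)·C(7,4) = 45·35 = 1575.
Conditional probability = 1575/12369 = 75/589.

75/589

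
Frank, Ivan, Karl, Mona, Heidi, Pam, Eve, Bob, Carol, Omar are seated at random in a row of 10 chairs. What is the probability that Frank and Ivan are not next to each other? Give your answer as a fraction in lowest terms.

4/5

There are 10! = 3628800 arrangements.
Arrangements with Frank and Ivan adjacent: 2·9! = 725760.
So not adjacent: 3628800 − 725760 = 2903040, probability 2903040/3628800 = 4/5.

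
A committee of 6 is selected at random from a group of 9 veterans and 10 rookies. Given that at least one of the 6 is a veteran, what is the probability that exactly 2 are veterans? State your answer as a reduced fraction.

Work in counts. Selections with at least one veteran: C(19,6) − C(10,6) = 27132 − 210 = 26922.
Of those, selections where exactly 2 are veterans: C(9,2)·C(10,4) = 36·210 = 7560.
Conditional probability = 7560/26922 = 180/641.

180/641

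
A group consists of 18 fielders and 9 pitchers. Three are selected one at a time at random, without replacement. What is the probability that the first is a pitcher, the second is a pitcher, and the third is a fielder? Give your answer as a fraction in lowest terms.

24/325

Multiply the conditional probabilities at each draw: 9/27 · 8/26 · 18/25 = 1296/17550 = 24/325.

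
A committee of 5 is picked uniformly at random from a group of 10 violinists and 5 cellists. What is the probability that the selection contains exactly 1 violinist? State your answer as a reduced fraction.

There are C(15,5) = 3003 ways to choose 5 from 15.
Selections with exactly 1 violinist: choose 1 of the 10 violinists and 4 of the 5 cellists, C(10,1)·C(5,4) = 10·5 = 50.
Probability = 50/3003.

50/3003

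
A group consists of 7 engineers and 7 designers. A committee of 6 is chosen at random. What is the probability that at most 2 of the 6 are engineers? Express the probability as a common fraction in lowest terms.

Total selections: C(14,6) = 3003.
Favorable selections (at most 2 engineers): C(7,0)·C(7,6) + C(7,1)·C(7,5) + C(7,2)·C(7,4) = 7 + 147 + 735 = 889.
Probability = 889/3003 = 127/429.

127/429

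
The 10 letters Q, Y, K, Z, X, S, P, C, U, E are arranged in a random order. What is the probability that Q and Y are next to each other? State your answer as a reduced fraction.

1/5

There are 10! = 3628800 arrangements.
Treat Q and Y as a block: 9! arrangements of the blocks × 2 orders within the block = 2·362880 = 725760.
Probability = 725760/3628800 = 1/5.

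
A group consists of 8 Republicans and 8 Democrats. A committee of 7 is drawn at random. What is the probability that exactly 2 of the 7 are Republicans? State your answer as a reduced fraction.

Total number of selections: C(16,7) = 11440.
Selections with exactly 2 Republicans: choose 2 of the 8 Republicans and 5 of the 8 Democrats, C(8,2)·C(8,5) = 28·56 = 1568.
Probability = 1568/11440 = 98/715.

98/715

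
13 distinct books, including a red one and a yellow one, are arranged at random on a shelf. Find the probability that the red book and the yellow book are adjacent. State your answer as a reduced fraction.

There are 13! = 6227020800 arrangements.
Treat the red book and the yellow book as a block: 12! arrangements of the blocks × 2 orders within the block = 2·479001600 = 958003200.
Probability = 958003200/6227020800 = 2/13.

2/13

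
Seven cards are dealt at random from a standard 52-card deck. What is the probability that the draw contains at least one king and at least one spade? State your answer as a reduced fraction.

There are C(52,7) = 133784560 possible draws.
By inclusion-exclusion on the complements, draws missing all kings or all spades: C(48,7) + C(39,7) − C(36,7) = 73629072 + 15380937 − 8347680 = 80662329.
So draws with at least one of each: 133784560 − 80662329 = 53122231, probability 53122231/133784560.

53122231/133784560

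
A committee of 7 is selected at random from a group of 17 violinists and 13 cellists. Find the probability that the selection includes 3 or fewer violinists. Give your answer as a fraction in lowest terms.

There are C(30,7) = 2035800 ways to choose the 7.
Favorable selections (3 or fewer violinists): C(17,0)·C(13,7) + C(17,1)·C(13,6) + C(17,2)·C(13,5) + C(17,3)·C(13,4) = 1716 + 29172 + 175032 + 486200 = 692120.
Probability = 692120/2035800 = 1331/3915.

1331/3915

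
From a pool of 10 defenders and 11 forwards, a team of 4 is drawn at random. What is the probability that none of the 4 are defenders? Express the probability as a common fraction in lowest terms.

22/399

There are C(21,4) = 5985 possible selections.
Selections with no defenders (all forwards): C(11,4) = 330.
Probability = 330/5985 = 22/399.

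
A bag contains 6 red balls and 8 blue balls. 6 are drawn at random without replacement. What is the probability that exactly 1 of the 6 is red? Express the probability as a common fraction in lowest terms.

Total number of selections: C(14,6) = 3003.
Selections with exactly 1 red: choose 1 of the 6 red and 5 of the 8 blue, C(6,1)·C(8,5) = 6·56 = 336.
Probability = 336/3003 = 16/143.

16/143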